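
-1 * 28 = -28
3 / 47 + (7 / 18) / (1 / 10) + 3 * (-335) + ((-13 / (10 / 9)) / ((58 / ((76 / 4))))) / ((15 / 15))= -246537269 / 245340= -1004.88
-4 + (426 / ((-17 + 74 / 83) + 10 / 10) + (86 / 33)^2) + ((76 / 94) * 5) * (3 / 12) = -47445173 / 1944954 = -24.39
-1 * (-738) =738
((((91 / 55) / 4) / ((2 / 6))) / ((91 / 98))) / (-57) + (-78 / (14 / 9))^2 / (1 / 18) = 4634819219 / 102410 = 45257.49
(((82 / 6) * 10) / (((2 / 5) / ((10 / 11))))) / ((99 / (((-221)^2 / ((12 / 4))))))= 500620250 / 9801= 51078.49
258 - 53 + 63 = 268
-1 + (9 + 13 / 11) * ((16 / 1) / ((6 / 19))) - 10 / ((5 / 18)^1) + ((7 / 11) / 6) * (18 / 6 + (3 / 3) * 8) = 10561 / 22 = 480.05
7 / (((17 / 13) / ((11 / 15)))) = 1001 / 255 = 3.93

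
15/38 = 0.39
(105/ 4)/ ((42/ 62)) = 155/ 4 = 38.75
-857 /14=-61.21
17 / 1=17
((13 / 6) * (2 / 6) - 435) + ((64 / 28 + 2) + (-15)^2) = -25829 / 126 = -204.99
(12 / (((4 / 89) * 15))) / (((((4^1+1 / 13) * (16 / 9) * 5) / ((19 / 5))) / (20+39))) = 11672973 / 106000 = 110.12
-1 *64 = -64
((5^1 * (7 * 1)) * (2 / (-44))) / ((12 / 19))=-665 / 264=-2.52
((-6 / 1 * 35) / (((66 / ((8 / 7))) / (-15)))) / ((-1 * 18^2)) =-50 / 297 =-0.17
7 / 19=0.37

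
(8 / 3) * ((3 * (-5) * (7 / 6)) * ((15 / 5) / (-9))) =140 / 9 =15.56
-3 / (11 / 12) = -36 / 11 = -3.27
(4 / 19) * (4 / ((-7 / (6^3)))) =-3456 / 133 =-25.98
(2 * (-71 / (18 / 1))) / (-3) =71 / 27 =2.63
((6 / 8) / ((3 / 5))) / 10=1 / 8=0.12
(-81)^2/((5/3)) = 19683/5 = 3936.60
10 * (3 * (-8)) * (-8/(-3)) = -640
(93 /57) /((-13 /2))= -0.25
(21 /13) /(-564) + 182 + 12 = 474129 /2444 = 194.00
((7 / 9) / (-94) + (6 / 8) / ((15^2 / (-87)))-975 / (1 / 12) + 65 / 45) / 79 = -54984613 / 371300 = -148.09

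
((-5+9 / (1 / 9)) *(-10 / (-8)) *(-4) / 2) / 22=-95 / 11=-8.64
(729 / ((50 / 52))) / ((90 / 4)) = 4212 / 125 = 33.70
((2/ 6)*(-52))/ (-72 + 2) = 26/ 105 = 0.25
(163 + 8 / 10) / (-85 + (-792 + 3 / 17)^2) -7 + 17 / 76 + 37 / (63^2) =-231126354190117 / 34156272989790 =-6.77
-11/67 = -0.16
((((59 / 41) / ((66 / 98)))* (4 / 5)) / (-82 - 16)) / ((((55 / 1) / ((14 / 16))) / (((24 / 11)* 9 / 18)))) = -413 / 1364275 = -0.00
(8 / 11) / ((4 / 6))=12 / 11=1.09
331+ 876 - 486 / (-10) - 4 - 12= 6198 / 5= 1239.60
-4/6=-2/3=-0.67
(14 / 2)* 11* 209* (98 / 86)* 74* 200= 11670643600 / 43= 271410316.28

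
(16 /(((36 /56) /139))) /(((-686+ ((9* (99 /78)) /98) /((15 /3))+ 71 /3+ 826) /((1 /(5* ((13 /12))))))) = 24410624 /6256231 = 3.90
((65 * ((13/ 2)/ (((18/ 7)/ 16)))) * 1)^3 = 13244763896000/ 729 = 18168400406.04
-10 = -10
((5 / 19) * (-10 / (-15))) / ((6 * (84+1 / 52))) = 0.00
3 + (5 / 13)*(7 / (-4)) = 121 / 52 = 2.33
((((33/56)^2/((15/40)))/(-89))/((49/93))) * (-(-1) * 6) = -101277/854756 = -0.12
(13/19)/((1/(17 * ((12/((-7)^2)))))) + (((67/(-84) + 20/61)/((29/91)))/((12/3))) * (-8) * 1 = 1975181/340746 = 5.80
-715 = -715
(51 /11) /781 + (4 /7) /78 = 31105 /2345343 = 0.01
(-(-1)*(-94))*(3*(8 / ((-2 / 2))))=2256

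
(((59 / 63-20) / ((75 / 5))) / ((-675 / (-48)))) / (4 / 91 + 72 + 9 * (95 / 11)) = -2747888 / 4553850375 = -0.00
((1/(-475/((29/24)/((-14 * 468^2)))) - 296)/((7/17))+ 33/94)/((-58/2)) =8263250869887229/333517394246400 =24.78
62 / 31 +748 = 750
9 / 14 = 0.64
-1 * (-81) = 81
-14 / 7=-2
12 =12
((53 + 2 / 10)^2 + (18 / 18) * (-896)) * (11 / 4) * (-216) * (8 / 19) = -483763.60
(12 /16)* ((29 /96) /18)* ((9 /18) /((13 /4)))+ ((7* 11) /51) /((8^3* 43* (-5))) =420977 /218949120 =0.00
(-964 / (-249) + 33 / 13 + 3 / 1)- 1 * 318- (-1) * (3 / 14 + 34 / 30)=-23206021 / 75530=-307.24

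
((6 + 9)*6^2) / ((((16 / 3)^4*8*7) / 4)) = 10935 / 229376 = 0.05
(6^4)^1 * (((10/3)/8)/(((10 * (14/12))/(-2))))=-648/7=-92.57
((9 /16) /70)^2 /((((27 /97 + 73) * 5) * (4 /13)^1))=102141 /178325504000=0.00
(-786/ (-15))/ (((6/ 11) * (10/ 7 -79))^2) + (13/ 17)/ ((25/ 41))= 1.28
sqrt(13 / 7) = sqrt(91) / 7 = 1.36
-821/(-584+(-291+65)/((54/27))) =821/697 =1.18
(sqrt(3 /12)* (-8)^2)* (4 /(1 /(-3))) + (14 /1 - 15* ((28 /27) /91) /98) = -370.00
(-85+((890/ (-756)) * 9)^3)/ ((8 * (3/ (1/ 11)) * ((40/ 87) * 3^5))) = -547627909/ 12674382336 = -0.04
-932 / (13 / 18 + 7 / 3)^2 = -301968 / 3025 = -99.82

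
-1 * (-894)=894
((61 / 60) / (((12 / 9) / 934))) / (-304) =-28487 / 12160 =-2.34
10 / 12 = 5 / 6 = 0.83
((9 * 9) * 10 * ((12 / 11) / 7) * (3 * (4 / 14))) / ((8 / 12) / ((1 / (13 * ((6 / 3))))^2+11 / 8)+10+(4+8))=32560056 / 6766067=4.81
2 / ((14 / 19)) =2.71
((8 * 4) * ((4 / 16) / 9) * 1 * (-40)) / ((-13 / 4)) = 1280 / 117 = 10.94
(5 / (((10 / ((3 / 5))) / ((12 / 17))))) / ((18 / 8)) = 8 / 85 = 0.09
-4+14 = 10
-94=-94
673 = 673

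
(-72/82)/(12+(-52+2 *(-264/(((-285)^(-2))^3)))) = 9/2900193320493562910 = 0.00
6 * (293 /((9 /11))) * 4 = 25784 /3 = 8594.67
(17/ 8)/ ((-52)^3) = -17/ 1124864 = -0.00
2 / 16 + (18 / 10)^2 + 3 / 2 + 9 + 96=21973 / 200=109.86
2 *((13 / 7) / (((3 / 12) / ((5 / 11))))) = 520 / 77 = 6.75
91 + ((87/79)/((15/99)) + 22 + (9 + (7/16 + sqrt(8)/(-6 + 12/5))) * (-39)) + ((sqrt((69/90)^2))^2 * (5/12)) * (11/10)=-422376229/1706400 + 65 * sqrt(2)/3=-216.88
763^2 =582169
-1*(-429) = 429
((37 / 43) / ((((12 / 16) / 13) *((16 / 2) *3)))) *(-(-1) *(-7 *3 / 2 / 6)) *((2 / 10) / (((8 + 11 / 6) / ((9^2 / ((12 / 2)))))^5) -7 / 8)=-9669770609681 / 88536225188160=-0.11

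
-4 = -4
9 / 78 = 3 / 26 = 0.12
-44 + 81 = 37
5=5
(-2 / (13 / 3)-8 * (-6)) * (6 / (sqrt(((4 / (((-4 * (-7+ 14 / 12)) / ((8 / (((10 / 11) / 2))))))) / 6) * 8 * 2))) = 4635 * sqrt(154) / 572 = 100.56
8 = 8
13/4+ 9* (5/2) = 103/4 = 25.75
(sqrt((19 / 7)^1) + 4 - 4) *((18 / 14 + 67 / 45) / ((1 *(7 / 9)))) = 874 *sqrt(133) / 1715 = 5.88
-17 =-17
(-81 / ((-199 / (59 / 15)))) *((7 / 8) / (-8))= -11151 / 63680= -0.18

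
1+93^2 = 8650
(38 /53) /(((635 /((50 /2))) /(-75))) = -14250 /6731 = -2.12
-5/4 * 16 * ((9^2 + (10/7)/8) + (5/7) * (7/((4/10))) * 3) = -2373.57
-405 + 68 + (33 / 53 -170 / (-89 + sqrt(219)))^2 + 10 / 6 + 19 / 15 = -204499538736814 / 624870519135 + 89764760* sqrt(219) / 786000653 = -325.58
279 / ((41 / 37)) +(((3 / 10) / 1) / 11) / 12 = 4542161 / 18040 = 251.78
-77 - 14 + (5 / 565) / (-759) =-7804798 / 85767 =-91.00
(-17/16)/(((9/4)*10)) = -17/360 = -0.05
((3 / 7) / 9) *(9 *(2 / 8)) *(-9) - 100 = -2827 / 28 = -100.96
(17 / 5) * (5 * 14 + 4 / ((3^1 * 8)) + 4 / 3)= 2431 / 10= 243.10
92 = 92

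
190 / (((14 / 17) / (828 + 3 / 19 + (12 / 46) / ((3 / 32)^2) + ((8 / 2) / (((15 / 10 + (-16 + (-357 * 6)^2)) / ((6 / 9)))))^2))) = 197915.72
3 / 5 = 0.60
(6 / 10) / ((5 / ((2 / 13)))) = 6 / 325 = 0.02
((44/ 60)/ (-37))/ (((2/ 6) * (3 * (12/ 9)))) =-0.01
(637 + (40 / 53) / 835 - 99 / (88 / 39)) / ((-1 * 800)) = -41998059 / 56646400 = -0.74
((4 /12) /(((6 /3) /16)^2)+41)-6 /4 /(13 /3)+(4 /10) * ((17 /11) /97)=25797377 /416130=61.99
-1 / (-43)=1 / 43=0.02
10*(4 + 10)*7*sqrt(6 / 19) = 980*sqrt(114) / 19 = 550.71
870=870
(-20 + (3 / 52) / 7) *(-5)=36385 / 364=99.96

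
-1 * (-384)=384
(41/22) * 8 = 164/11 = 14.91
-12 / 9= -4 / 3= -1.33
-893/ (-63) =893/ 63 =14.17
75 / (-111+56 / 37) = -2775 / 4051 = -0.69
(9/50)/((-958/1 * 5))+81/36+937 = 112475183/119750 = 939.25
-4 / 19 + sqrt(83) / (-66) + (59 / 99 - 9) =-16204 / 1881 - sqrt(83) / 66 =-8.75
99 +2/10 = 99.20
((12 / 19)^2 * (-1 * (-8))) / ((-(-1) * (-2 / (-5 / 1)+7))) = 5760 / 13357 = 0.43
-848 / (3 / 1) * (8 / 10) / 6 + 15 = -1021 / 45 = -22.69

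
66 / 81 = 22 / 27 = 0.81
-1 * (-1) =1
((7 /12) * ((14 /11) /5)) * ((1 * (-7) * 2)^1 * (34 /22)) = -5831 /1815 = -3.21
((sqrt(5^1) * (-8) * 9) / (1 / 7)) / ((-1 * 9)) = 56 * sqrt(5) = 125.22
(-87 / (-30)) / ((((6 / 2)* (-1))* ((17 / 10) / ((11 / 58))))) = -11 / 102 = -0.11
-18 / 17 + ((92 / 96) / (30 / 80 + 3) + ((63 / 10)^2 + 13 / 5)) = 5716633 / 137700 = 41.52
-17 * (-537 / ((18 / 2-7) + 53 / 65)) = 197795 / 61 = 3242.54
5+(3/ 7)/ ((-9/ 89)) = 16/ 21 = 0.76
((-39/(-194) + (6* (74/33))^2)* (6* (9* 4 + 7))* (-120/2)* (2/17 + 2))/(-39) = 395120343600/2593877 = 152328.10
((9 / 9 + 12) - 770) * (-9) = 6813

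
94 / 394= 47 / 197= 0.24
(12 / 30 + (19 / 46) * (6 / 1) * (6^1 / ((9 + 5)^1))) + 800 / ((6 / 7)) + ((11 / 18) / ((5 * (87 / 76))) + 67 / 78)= 15335432149 / 16388190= 935.76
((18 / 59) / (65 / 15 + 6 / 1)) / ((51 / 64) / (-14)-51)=-5376 / 9296807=-0.00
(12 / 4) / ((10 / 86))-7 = 94 / 5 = 18.80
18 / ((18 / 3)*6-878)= -9 / 421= -0.02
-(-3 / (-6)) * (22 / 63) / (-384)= 11 / 24192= 0.00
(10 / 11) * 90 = 81.82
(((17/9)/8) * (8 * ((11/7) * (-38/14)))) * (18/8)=-3553/196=-18.13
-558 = -558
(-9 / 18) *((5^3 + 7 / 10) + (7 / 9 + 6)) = -11923 / 180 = -66.24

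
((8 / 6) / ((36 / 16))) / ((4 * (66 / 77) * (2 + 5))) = 2 / 81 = 0.02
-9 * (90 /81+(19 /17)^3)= -110861 /4913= -22.56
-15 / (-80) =3 / 16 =0.19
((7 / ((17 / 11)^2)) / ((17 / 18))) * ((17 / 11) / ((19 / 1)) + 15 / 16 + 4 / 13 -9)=-231171633 / 9708088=-23.81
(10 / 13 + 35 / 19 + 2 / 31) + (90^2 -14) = 61934991 / 7657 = 8088.68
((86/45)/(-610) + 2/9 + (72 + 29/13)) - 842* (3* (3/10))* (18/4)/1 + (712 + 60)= -914838553/356850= -2563.65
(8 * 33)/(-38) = -132/19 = -6.95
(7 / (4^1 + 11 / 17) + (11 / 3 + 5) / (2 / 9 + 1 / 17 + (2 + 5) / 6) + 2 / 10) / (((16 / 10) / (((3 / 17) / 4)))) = 2019183 / 9519184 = 0.21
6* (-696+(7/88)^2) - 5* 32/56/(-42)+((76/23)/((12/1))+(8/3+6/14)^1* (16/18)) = -491651768057/117821088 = -4172.87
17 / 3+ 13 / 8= 7.29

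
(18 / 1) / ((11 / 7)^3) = 6174 / 1331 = 4.64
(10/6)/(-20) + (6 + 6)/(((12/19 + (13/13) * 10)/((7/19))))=403/1212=0.33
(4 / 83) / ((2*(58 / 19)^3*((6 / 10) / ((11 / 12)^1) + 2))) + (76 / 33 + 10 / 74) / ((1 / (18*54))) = 1140272988267899 / 481148728456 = 2369.90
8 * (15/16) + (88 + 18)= 227/2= 113.50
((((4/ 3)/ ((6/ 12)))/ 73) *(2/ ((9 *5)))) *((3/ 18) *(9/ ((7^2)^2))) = 8/ 7887285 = 0.00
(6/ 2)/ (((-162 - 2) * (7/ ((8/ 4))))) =-3/ 574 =-0.01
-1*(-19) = 19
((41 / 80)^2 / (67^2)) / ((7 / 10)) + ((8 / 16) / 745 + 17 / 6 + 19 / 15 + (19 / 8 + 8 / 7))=3261307107 / 428071040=7.62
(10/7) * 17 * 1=170/7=24.29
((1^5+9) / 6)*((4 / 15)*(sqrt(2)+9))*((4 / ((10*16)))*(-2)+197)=1313*sqrt(2) / 15+3939 / 5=911.59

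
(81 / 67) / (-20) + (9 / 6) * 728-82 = 1009.94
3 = 3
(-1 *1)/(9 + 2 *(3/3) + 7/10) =-10/117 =-0.09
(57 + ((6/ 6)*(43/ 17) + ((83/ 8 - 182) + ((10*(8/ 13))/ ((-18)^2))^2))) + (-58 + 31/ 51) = -169.49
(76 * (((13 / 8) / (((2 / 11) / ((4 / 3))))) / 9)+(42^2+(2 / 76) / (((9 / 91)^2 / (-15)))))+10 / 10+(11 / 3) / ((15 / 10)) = 1875239 / 1026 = 1827.72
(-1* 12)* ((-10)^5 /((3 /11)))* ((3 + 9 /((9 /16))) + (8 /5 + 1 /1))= 95040000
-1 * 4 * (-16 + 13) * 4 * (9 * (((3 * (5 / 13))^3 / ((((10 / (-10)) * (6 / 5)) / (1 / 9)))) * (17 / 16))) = -286875 / 4394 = -65.29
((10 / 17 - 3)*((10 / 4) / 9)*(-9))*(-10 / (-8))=7.54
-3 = -3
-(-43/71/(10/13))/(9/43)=24037/6390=3.76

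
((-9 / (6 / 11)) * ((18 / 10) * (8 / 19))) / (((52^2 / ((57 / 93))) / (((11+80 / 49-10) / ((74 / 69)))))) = -2643597 / 379932280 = -0.01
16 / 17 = 0.94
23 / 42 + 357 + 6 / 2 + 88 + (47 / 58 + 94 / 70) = 1372384 / 3045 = 450.70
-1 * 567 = -567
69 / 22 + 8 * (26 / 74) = 4841 / 814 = 5.95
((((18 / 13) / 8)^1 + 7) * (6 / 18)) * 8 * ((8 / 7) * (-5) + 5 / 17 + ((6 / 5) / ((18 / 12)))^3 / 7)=-59334602 / 580125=-102.28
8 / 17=0.47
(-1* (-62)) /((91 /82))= 5084 /91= 55.87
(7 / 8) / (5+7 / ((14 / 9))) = 7 / 76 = 0.09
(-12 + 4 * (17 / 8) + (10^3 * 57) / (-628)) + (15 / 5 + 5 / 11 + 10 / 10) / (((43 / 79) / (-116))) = -154997631 / 148522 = -1043.60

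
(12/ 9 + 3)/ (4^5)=13/ 3072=0.00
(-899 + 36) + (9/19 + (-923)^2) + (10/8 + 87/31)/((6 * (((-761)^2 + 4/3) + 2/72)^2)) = 217883552380933394201903/256012378724930725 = 851066.47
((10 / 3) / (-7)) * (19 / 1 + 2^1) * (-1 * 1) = 10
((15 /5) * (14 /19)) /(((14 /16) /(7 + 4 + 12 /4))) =672 /19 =35.37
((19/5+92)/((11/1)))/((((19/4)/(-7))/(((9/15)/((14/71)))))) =-204054/5225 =-39.05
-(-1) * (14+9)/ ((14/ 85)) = 1955/ 14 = 139.64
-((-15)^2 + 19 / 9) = -2044 / 9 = -227.11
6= 6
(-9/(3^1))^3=-27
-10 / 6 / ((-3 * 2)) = 5 / 18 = 0.28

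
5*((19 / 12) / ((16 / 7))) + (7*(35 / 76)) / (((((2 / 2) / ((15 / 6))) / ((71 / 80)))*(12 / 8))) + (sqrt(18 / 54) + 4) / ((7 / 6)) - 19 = -31237 / 4256 + 2*sqrt(3) / 7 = -6.84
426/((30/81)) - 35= 5576/5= 1115.20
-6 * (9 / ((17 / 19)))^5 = -877267019106 / 1419857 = -617855.90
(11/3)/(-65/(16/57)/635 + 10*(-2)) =-22352/124143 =-0.18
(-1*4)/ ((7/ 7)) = -4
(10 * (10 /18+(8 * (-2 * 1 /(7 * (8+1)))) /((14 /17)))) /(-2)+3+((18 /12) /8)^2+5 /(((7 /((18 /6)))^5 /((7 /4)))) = 10653553 /5531904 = 1.93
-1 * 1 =-1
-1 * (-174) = 174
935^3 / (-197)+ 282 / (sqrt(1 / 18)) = -817400375 / 197+ 846 * sqrt(2) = -4148044.06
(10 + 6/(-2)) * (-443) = -3101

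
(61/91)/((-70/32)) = -976/3185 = -0.31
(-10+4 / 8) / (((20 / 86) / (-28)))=1143.80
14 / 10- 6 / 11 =47 / 55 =0.85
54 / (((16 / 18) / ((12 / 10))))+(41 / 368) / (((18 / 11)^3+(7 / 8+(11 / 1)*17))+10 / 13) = 224004005977 / 3072732955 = 72.90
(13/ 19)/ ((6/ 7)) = 91/ 114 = 0.80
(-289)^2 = 83521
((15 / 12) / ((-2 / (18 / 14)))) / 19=-45 / 1064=-0.04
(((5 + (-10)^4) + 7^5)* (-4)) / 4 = -26812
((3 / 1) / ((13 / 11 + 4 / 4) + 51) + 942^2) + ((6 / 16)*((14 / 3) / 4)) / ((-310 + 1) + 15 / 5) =282394736857 / 318240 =887364.05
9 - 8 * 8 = -55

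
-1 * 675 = -675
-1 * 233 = -233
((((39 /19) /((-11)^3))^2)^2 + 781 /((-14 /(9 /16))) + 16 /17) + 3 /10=-30.14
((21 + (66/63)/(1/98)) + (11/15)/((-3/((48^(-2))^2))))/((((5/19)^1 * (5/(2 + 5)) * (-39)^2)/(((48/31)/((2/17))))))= 5.69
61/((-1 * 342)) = -61/342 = -0.18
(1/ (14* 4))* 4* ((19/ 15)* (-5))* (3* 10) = -95/ 7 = -13.57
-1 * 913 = -913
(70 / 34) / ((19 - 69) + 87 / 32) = -1120 / 25721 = -0.04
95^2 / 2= 4512.50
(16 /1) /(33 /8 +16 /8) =128 /49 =2.61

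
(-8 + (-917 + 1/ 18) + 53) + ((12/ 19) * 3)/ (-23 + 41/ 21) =-65910109/ 75582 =-872.03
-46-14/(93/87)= -1832/31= -59.10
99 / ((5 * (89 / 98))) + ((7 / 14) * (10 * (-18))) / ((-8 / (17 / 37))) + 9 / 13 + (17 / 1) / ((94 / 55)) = 1513455061 / 40240460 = 37.61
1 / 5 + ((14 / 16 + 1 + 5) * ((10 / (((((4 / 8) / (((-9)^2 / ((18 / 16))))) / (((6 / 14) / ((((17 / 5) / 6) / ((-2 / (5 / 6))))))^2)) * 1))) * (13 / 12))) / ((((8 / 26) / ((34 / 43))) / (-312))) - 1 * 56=-5073919977501 / 179095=-28330885.72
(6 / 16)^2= 9 / 64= 0.14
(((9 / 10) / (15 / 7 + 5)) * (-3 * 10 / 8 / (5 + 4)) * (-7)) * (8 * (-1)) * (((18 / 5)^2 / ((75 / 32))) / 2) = -127008 / 15625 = -8.13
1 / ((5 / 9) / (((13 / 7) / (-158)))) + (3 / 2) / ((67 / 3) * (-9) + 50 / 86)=-1364991 / 47657540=-0.03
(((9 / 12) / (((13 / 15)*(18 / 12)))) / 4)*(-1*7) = -105 / 104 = -1.01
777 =777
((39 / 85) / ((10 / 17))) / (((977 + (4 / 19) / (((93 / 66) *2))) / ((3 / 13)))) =5301 / 28774850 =0.00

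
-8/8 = -1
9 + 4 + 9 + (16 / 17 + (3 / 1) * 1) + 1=458 / 17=26.94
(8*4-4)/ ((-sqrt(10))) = -14*sqrt(10)/ 5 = -8.85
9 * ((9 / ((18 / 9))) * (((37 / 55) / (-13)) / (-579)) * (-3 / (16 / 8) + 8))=999 / 42460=0.02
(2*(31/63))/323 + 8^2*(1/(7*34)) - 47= -950869/20349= -46.73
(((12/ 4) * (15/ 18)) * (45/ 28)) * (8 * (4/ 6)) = 150/ 7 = 21.43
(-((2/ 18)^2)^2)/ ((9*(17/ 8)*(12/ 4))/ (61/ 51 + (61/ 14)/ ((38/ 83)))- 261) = 0.00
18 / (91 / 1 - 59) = 9 / 16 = 0.56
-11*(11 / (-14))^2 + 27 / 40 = -11987 / 1960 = -6.12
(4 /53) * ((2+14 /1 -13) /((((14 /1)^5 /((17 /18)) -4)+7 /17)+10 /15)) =612 /1539244391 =0.00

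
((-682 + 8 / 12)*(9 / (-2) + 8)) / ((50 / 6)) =-7154 / 25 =-286.16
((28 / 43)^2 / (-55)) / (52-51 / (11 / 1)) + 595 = 2865902991 / 4816645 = 595.00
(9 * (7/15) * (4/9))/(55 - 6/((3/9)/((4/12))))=4/105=0.04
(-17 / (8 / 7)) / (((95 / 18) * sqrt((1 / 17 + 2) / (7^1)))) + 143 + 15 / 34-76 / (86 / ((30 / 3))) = 196791 / 1462-1071 * sqrt(85) / 1900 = 129.41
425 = 425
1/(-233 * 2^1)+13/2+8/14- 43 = -58603/1631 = -35.93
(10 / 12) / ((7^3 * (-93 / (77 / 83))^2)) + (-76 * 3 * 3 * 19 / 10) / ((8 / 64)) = -130089147071183 / 12512421810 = -10396.80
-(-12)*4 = 48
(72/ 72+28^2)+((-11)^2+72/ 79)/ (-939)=58222454/ 74181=784.87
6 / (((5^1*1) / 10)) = 12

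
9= 9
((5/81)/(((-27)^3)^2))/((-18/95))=-475/564859072962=-0.00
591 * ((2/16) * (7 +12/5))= 27777/40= 694.42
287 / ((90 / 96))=4592 / 15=306.13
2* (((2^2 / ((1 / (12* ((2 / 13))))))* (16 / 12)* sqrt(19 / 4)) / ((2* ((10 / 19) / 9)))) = 5472* sqrt(19) / 65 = 366.95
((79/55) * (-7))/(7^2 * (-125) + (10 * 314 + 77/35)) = 553/164054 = 0.00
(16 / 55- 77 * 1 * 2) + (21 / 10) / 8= -135033 / 880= -153.45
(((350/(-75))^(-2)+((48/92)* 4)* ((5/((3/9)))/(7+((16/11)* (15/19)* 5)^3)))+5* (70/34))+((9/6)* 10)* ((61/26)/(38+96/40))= 11.37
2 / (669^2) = 2 / 447561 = 0.00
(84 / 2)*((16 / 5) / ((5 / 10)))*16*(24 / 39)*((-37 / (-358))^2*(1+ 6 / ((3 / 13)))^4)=31290157688832 / 2082665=15024095.42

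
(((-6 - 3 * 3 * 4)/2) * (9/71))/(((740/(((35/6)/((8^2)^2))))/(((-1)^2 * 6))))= -1323/43040768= -0.00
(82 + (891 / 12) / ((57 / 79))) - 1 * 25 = 159.91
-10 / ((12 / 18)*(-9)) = 5 / 3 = 1.67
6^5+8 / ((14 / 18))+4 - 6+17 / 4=218079 / 28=7788.54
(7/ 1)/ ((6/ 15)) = 35/ 2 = 17.50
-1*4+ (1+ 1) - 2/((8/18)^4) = -6817/128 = -53.26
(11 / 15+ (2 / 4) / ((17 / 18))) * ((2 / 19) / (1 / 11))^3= 1.96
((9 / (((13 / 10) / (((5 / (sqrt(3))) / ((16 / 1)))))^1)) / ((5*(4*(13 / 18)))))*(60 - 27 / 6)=14985*sqrt(3) / 5408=4.80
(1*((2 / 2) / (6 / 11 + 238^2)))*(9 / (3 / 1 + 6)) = 11 / 623090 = 0.00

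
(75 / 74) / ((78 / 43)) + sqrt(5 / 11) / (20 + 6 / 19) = 19 * sqrt(55) / 4246 + 1075 / 1924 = 0.59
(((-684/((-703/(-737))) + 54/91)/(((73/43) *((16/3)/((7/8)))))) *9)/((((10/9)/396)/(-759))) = 947051386353963/5618080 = 168572072.02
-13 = -13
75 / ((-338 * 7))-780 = -1845555 / 2366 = -780.03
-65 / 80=-13 / 16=-0.81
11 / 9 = 1.22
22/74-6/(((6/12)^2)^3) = -14197/37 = -383.70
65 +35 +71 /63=6371 /63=101.13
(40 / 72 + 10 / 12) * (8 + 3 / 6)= 425 / 36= 11.81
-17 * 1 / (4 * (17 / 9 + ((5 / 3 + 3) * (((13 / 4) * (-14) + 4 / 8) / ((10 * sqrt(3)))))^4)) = -153 / 777992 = -0.00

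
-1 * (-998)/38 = 499/19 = 26.26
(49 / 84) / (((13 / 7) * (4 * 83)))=49 / 51792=0.00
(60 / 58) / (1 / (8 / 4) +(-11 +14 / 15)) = -900 / 8323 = -0.11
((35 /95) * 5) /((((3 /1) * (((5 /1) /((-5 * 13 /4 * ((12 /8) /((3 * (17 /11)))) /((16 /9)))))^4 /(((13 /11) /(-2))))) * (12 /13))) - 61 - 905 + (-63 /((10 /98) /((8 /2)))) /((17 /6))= -31312451262313858413 /17039198267637760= -1837.67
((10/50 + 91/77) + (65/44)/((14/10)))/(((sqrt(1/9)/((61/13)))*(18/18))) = 686799/20020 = 34.31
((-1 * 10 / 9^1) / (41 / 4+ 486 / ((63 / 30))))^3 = -21952000 / 225899909934327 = -0.00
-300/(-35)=60/7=8.57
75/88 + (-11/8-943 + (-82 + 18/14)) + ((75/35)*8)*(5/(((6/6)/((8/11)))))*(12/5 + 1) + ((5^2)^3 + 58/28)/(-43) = -15571093/13244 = -1175.71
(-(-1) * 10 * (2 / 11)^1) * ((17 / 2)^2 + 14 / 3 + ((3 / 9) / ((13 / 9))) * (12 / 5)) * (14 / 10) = 422989 / 2145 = 197.20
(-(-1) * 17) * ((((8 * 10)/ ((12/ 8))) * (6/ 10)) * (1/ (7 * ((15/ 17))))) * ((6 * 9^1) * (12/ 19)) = 1997568/ 665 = 3003.86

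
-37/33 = -1.12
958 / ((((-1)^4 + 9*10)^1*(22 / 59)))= 28261 / 1001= 28.23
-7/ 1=-7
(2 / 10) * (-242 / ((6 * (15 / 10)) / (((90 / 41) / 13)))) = -484 / 533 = -0.91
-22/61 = -0.36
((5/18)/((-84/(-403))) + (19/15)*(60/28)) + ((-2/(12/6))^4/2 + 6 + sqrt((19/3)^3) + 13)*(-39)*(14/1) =-16092145/1512- 3458*sqrt(57)/3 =-19345.40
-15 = -15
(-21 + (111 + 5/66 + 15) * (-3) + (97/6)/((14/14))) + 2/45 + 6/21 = -1326161/3465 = -382.73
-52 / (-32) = 13 / 8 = 1.62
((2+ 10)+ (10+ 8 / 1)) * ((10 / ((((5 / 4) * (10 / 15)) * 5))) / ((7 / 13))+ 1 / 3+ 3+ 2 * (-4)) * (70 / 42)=-220 / 21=-10.48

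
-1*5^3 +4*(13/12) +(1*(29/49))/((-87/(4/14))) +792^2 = 627143.33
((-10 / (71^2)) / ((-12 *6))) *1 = 5 / 181476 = 0.00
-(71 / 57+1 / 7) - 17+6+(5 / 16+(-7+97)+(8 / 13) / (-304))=6466903 / 82992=77.92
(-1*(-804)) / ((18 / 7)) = 938 / 3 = 312.67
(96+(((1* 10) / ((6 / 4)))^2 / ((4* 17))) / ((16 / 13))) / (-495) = -59077 / 302940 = -0.20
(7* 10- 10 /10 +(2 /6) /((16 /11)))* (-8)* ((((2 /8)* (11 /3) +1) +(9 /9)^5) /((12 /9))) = -116305 /96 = -1211.51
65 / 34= 1.91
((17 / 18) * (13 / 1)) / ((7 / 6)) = 221 / 21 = 10.52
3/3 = 1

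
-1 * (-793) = 793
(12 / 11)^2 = 144 / 121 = 1.19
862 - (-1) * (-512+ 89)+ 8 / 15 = 6593 / 15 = 439.53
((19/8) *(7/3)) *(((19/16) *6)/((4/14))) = 17689/128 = 138.20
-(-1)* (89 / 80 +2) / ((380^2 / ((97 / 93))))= 8051 / 358112000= 0.00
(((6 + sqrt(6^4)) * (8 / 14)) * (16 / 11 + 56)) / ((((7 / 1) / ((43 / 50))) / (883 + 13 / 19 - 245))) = 791473824 / 7315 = 108198.75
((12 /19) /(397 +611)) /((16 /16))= 1 /1596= 0.00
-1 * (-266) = 266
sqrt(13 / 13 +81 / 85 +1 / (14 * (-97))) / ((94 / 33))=33 * sqrt(26011342490) / 10850420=0.49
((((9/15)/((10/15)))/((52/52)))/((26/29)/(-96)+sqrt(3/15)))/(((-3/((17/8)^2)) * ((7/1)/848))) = -11129699808 * sqrt(5)/67788665- 103941162/13557733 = -374.79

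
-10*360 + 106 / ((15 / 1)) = -53894 / 15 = -3592.93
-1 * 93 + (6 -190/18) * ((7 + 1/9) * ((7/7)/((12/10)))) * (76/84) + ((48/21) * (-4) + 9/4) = -2537573/20412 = -124.32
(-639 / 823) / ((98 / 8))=-2556 / 40327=-0.06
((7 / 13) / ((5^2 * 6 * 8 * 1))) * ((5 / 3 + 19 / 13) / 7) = 61 / 304200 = 0.00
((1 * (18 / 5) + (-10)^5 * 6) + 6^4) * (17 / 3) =-16963178 / 5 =-3392635.60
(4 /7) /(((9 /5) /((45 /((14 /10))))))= 500 /49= 10.20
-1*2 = -2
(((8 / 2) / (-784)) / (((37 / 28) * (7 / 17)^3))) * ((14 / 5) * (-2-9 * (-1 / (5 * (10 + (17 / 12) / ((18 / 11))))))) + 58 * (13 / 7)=80420356826 / 744644425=108.00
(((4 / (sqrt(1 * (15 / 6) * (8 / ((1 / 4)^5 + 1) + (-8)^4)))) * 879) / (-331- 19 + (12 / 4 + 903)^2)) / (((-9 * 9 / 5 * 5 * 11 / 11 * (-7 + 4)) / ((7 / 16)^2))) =14357 * sqrt(421070) / 279567437340672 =0.00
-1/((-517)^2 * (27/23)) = -0.00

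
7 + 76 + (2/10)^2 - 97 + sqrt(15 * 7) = -349/25 + sqrt(105) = -3.71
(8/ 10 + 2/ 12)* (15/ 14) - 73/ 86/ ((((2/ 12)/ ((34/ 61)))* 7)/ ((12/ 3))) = -43069/ 73444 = -0.59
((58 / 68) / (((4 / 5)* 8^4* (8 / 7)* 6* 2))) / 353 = 0.00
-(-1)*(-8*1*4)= -32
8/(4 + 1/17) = 136/69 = 1.97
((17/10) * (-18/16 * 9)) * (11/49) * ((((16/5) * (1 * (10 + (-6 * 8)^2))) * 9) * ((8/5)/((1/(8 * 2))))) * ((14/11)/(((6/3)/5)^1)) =-20975471.18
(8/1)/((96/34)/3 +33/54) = 2448/475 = 5.15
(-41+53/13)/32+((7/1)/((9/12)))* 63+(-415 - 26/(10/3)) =10663/65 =164.05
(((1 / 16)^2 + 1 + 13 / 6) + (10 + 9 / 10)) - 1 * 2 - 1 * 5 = 27151 / 3840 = 7.07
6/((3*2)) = 1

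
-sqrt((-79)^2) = -79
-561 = -561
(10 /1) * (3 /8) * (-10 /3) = -25 /2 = -12.50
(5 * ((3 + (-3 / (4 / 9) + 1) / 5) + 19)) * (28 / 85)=2919 / 85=34.34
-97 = -97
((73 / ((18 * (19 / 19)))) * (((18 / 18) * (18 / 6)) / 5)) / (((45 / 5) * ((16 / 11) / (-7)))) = -5621 / 4320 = -1.30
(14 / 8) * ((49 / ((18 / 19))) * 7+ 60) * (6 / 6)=53179 / 72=738.60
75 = 75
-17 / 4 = -4.25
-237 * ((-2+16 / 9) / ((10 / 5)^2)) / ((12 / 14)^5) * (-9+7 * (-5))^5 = -3421375174448 / 729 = -4693244409.39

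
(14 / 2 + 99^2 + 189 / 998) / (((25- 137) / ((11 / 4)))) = -107674303 / 447104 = -240.83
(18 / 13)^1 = 18 / 13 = 1.38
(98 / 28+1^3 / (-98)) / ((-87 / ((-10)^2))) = -5700 / 1421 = -4.01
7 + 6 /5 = 41 /5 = 8.20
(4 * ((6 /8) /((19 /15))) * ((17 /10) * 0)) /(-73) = 0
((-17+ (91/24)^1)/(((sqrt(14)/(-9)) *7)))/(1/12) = 2853 *sqrt(14)/196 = 54.46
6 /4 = 3 /2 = 1.50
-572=-572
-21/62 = -0.34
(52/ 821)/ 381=0.00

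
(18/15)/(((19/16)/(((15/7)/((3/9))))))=864/133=6.50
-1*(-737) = 737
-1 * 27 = -27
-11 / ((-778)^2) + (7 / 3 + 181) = 332906167 / 1815852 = 183.33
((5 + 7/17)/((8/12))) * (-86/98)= -5934/833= -7.12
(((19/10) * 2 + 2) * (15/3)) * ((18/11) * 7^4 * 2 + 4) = 2507920/11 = 227992.73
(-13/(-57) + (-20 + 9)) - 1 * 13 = -1355/57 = -23.77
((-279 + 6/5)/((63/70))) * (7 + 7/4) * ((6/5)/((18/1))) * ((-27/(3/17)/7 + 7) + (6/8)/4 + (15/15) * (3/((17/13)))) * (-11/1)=-120006359/4896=-24511.10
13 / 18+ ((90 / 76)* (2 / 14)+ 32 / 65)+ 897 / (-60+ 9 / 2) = -42544007 / 2878785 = -14.78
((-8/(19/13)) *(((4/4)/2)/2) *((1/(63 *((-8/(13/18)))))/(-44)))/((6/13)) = -2197/22752576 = -0.00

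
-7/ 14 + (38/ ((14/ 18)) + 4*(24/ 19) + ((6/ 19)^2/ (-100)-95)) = -5255051/ 126350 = -41.59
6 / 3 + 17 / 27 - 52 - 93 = -3844 / 27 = -142.37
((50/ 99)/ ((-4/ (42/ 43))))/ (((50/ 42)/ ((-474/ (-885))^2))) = -1223236/ 41162825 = -0.03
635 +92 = 727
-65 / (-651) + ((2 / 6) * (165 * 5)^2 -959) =225916.10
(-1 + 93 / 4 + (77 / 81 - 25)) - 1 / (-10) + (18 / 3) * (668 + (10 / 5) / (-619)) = 4017418693 / 1002780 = 4006.28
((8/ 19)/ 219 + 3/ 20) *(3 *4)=12643/ 6935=1.82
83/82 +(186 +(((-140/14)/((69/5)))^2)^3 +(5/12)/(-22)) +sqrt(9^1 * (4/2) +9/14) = 3 * sqrt(406)/14 +72865701949463405/389368732396248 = 191.46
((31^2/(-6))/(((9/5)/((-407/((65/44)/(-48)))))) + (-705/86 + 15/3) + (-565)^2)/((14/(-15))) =43140933845/46956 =918752.32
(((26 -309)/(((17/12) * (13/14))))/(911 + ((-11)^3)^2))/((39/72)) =-47544/212179669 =-0.00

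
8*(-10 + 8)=-16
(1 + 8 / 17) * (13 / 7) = 325 / 119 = 2.73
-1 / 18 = -0.06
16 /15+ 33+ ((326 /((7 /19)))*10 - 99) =922282 /105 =8783.64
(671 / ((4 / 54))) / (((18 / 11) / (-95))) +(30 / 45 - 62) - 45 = -6312031 / 12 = -526002.58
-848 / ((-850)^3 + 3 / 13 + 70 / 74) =203944 / 147697062217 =0.00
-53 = -53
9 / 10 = 0.90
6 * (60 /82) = 180 /41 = 4.39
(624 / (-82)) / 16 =-39 / 82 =-0.48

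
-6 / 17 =-0.35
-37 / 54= -0.69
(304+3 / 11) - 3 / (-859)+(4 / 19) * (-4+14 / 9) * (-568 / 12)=1593004082 / 4847337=328.63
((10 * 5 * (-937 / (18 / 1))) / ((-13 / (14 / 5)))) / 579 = 65590 / 67743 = 0.97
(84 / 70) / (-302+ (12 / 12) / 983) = -0.00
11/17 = 0.65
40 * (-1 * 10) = -400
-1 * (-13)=13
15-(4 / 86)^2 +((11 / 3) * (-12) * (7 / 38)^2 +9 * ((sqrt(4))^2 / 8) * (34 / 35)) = 417625617 / 23362115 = 17.88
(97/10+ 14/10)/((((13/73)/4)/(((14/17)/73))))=3108/1105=2.81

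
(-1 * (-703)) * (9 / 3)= 2109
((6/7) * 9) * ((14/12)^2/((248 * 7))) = 3/496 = 0.01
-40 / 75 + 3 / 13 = -59 / 195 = -0.30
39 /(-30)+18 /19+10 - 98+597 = 96643 /190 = 508.65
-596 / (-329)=596 / 329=1.81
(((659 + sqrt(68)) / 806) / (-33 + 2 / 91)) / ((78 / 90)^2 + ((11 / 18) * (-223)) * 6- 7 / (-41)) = 9225 * sqrt(17) / 100134195943 + 6079275 / 200268391886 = 0.00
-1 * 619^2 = -383161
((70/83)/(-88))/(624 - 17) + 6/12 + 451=1000868911/2216764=451.50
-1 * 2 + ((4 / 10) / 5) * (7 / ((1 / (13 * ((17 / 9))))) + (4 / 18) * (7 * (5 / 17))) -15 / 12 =10.54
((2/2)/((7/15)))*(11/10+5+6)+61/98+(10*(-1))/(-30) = 3952/147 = 26.88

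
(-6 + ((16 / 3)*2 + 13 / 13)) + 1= 6.67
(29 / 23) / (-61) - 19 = -26686 / 1403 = -19.02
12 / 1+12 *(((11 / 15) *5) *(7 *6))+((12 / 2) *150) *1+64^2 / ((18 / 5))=35080 / 9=3897.78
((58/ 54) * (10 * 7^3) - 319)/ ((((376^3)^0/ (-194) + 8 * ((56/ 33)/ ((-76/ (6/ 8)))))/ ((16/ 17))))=-58942206752/ 2589219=-22764.47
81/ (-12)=-27/ 4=-6.75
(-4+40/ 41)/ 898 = -62/ 18409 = -0.00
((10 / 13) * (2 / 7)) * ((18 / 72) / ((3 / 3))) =5 / 91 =0.05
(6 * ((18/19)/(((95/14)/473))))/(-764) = -178794/344755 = -0.52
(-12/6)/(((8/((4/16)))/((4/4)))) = -1/16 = -0.06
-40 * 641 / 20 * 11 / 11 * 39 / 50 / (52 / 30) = -5769 / 10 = -576.90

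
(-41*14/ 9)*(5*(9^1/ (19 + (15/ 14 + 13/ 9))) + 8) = -15703492/ 24399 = -643.61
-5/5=-1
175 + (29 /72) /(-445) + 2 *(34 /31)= 175994821 /993240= 177.19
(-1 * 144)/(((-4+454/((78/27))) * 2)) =-936/1991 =-0.47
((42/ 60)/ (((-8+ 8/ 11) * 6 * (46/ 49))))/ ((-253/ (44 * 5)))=0.01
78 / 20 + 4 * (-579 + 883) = 12199 / 10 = 1219.90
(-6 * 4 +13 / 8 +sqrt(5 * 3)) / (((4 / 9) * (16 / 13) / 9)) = -188487 / 512 +1053 * sqrt(15) / 64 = -304.42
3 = 3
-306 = -306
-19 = -19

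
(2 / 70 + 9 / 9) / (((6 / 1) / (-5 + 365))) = 432 / 7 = 61.71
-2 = -2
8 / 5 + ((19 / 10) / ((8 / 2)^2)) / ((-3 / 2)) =73 / 48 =1.52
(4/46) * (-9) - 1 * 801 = -18441/23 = -801.78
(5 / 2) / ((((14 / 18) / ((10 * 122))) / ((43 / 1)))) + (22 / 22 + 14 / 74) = 43673258 / 259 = 168622.62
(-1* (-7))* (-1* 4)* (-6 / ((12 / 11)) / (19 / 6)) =924 / 19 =48.63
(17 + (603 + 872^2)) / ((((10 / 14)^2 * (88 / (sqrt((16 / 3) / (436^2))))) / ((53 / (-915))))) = -54897983 * sqrt(3) / 18284750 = -5.20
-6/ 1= -6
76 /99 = 0.77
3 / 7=0.43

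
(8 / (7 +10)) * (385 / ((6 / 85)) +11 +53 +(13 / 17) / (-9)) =6754132 / 2601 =2596.74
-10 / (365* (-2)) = 1 / 73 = 0.01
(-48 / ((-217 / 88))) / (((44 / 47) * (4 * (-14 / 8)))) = -4512 / 1519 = -2.97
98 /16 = 49 /8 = 6.12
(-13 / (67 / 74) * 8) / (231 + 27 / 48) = -9472 / 19095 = -0.50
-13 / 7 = -1.86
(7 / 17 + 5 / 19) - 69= -22069 / 323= -68.33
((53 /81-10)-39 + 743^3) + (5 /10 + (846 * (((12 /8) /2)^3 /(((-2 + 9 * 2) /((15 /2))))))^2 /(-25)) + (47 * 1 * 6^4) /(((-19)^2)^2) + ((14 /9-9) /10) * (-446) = 22700472532964832227659 /55343846522880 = 410171572.07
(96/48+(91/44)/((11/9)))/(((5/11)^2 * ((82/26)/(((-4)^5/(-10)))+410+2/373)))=0.04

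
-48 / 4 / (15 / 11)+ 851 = 842.20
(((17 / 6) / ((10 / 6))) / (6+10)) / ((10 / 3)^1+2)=0.02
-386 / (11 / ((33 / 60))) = -19.30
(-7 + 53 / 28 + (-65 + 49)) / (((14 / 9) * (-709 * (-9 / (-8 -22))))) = 8865 / 138964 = 0.06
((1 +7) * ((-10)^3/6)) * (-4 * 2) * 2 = 64000/3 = 21333.33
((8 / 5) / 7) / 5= 8 / 175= 0.05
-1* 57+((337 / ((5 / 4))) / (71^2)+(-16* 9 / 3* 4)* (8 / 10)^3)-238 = -247796983 / 630125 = -393.25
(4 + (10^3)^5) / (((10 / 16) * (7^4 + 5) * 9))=73889350697.33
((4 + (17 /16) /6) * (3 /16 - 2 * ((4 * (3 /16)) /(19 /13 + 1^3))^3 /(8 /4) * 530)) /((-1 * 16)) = 2074897909 /536870912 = 3.86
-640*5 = -3200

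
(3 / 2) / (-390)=-1 / 260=-0.00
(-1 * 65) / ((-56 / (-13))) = -15.09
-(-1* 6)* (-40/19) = -240/19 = -12.63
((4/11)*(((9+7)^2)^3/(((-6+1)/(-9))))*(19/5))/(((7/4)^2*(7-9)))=-91804925952/13475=-6812981.52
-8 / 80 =-1 / 10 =-0.10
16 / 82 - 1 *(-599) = 24567 / 41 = 599.20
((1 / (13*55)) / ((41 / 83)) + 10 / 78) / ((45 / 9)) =11524 / 439725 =0.03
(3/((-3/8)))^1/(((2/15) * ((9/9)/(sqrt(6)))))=-146.97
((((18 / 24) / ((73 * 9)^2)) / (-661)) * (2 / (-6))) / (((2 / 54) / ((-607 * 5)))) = -3035 / 42269628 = -0.00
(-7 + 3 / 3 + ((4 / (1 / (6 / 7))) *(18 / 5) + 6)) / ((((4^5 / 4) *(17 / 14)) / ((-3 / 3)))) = -27 / 680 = -0.04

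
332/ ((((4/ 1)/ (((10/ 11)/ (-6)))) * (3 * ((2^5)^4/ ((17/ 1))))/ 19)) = -134045/ 103809024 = -0.00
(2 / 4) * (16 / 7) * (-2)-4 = -44 / 7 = -6.29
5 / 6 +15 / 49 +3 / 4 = 1111 / 588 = 1.89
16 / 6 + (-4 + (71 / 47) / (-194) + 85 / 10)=97912 / 13677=7.16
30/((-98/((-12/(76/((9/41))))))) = 405/38171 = 0.01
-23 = -23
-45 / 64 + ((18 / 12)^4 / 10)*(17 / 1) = 2529 / 320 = 7.90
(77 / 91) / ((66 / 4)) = 2 / 39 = 0.05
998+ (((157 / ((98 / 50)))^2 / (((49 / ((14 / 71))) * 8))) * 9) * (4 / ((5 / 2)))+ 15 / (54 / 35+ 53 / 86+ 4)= 1046.91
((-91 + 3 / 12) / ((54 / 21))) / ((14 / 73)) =-8833 / 48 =-184.02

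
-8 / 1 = -8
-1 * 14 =-14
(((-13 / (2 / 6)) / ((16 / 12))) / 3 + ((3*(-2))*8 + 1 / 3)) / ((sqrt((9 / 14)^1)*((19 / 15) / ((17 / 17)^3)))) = -3445*sqrt(14) / 228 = -56.54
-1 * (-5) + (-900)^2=810005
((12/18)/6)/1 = 1/9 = 0.11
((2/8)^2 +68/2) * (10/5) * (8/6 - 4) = -545/3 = -181.67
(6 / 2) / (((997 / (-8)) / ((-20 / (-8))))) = -60 / 997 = -0.06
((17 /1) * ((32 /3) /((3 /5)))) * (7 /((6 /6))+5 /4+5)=36040 /9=4004.44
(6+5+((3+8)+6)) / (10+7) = 28 / 17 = 1.65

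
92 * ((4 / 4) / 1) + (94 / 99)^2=910528 / 9801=92.90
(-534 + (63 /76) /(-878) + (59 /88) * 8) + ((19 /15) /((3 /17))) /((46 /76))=-392595639263 /759698280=-516.78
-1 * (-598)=598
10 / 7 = 1.43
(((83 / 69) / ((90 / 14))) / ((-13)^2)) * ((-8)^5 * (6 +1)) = -133267456 / 524745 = -253.97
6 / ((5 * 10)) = 3 / 25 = 0.12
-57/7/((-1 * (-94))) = -57/658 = -0.09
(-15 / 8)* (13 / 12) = -65 / 32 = -2.03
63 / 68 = 0.93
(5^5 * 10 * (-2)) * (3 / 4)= -46875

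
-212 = -212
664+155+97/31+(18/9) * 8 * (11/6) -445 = 37801/93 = 406.46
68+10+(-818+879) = 139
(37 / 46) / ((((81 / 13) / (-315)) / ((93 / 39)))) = -40145 / 414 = -96.97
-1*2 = -2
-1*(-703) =703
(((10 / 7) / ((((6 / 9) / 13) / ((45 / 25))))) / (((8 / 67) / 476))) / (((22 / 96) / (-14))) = -134329104 / 11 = -12211736.73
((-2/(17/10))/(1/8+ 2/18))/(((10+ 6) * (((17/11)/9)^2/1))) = -882090/83521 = -10.56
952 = 952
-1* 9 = -9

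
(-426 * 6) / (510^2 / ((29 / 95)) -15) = -348 / 116005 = -0.00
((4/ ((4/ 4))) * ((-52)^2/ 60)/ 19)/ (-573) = -2704/ 163305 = -0.02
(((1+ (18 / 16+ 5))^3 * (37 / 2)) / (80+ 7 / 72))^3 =234534319168604037992109 / 402234912618315776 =583077.98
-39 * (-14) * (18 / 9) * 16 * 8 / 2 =69888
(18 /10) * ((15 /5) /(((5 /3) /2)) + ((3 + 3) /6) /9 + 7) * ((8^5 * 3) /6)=315883.52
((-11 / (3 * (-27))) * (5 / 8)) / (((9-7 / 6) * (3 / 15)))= 0.05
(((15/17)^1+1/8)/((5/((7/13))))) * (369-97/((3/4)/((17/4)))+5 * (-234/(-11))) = -587867/72930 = -8.06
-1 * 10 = -10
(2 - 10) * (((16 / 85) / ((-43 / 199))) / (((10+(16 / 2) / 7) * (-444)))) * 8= -178304 / 15822495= -0.01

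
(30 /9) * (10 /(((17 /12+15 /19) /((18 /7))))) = 136800 /3521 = 38.85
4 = 4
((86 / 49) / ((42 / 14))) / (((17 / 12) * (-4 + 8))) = 86 / 833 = 0.10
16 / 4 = 4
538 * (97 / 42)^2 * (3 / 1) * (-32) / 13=-40496336 / 1911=-21191.18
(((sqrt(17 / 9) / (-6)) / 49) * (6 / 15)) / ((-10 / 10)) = sqrt(17) / 2205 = 0.00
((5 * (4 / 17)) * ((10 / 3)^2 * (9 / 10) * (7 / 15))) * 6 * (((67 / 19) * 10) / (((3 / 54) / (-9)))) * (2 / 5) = -24312960 / 323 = -75272.32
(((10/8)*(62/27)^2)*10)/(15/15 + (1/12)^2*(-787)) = -768800/52083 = -14.76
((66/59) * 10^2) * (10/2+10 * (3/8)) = 57750/59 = 978.81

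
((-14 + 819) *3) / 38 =2415 / 38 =63.55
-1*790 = -790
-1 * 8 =-8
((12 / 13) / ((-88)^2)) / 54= 1 / 453024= 0.00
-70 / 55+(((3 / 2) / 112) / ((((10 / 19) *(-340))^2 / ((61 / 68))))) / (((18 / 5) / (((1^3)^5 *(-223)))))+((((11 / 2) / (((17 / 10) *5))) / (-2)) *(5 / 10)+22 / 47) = -105574007623111 / 109241223168000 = -0.97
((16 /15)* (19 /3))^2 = 92416 /2025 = 45.64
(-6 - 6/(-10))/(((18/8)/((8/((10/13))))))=-624/25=-24.96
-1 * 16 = -16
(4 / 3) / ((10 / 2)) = 4 / 15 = 0.27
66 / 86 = 33 / 43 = 0.77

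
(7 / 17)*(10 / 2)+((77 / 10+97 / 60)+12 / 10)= 12827 / 1020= 12.58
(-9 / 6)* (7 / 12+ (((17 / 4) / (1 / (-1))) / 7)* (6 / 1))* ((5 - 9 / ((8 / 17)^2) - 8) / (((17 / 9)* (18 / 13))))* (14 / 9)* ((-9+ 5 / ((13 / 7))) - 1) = 22730365 / 26112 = 870.49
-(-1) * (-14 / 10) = -1.40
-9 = -9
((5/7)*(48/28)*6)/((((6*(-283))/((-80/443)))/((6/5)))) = 5760/6143081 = 0.00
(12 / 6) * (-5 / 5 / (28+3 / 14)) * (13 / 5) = -364 / 1975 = -0.18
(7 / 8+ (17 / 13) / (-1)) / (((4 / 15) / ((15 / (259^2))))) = -10125 / 27905696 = -0.00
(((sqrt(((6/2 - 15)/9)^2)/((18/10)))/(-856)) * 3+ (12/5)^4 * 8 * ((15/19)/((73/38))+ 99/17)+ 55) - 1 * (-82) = 1791.76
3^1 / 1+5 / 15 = 10 / 3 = 3.33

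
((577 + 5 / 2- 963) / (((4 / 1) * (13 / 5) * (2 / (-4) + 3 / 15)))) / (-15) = -295 / 36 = -8.19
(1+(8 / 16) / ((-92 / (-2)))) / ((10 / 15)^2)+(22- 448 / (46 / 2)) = 1765 / 368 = 4.80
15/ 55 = 3/ 11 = 0.27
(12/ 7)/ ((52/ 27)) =81/ 91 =0.89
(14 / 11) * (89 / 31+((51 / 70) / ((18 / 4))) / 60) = 561227 / 153450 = 3.66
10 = 10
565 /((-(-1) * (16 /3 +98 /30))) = 2825 /43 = 65.70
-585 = -585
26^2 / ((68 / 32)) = 5408 / 17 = 318.12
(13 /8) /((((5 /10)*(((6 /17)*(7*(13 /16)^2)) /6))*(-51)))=-64 /273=-0.23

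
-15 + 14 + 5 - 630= -626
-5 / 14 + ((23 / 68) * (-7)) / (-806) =-135893 / 383656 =-0.35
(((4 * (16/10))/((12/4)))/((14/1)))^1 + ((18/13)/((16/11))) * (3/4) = 37841/43680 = 0.87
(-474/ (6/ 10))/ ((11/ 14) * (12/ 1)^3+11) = -5530/ 9581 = -0.58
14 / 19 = 0.74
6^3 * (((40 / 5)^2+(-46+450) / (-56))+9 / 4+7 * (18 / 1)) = 279774 / 7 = 39967.71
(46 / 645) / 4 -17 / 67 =-20389 / 86430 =-0.24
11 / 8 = 1.38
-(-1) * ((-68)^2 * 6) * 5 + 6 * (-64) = 138336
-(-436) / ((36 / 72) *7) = 872 / 7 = 124.57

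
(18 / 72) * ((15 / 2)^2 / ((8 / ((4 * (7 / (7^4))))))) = 225 / 10976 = 0.02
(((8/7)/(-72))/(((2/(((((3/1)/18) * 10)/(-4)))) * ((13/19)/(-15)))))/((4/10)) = -2375/13104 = -0.18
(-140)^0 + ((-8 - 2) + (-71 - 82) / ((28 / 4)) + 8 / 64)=-1721 / 56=-30.73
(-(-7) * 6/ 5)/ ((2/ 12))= 252/ 5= 50.40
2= 2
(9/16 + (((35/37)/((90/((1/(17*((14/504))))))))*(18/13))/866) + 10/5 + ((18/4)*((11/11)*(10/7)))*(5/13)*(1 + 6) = 1125653497/56650256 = 19.87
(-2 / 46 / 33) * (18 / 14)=-3 / 1771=-0.00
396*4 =1584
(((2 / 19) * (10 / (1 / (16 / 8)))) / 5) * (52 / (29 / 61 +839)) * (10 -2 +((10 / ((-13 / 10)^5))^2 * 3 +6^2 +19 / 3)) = 382908330193924 / 203638201459719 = 1.88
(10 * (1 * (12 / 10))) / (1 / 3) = 36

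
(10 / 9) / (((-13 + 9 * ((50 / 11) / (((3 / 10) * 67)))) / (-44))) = 4.46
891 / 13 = 68.54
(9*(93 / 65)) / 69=279 / 1495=0.19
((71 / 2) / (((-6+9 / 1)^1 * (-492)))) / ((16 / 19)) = -1349 / 47232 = -0.03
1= 1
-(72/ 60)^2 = -36/ 25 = -1.44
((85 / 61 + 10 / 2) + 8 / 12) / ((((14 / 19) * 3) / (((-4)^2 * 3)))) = 196384 / 1281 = 153.31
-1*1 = -1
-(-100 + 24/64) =797/8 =99.62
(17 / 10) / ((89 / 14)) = 119 / 445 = 0.27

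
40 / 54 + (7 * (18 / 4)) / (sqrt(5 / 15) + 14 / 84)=-4883 / 297 + 378 * sqrt(3) / 11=43.08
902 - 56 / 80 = 9013 / 10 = 901.30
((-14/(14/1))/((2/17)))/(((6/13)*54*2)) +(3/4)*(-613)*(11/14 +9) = -40816313/9072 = -4499.15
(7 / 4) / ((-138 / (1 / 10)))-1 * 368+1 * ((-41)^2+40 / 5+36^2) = 14445833 / 5520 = 2617.00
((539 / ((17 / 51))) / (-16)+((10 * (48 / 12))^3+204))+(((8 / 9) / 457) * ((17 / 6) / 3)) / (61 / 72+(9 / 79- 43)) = 1008711742716371 / 15735811536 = 64102.94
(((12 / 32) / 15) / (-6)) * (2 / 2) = -1 / 240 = -0.00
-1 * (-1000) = 1000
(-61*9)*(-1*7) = 3843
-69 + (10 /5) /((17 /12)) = -1149 /17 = -67.59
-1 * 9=-9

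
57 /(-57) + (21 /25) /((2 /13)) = 223 /50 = 4.46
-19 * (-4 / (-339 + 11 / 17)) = -0.22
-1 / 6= -0.17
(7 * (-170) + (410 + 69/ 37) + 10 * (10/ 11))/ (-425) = 313001/ 172975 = 1.81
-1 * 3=-3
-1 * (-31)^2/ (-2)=961/ 2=480.50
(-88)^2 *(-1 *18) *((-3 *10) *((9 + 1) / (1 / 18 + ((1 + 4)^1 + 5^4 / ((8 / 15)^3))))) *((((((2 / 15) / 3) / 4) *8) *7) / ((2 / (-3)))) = -9461.92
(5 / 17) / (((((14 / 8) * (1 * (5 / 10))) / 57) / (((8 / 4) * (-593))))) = -2704080 / 119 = -22723.36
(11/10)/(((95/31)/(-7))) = -2387/950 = -2.51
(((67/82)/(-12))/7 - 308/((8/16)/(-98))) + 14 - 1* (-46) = 416227997/6888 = 60427.99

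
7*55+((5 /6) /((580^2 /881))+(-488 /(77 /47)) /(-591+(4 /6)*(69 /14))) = 3521265270227 /9134067360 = 385.51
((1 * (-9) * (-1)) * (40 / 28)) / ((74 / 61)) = 2745 / 259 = 10.60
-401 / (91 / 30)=-12030 / 91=-132.20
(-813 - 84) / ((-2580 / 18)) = 2691 / 430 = 6.26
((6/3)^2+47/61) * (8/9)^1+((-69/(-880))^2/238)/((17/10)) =243138929503/57337969920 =4.24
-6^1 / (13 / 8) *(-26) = 96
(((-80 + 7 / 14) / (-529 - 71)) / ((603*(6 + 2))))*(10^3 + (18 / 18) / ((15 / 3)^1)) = 88351 / 3216000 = 0.03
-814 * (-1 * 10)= 8140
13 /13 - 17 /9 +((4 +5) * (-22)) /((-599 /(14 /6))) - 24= -24.12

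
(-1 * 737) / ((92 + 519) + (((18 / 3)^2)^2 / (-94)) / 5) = -173195 / 142937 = -1.21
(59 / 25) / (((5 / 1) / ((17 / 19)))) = 1003 / 2375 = 0.42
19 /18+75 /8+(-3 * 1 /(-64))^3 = 10.43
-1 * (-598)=598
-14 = -14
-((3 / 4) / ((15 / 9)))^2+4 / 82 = -2521 / 16400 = -0.15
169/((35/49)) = 1183/5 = 236.60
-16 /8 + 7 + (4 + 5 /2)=23 /2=11.50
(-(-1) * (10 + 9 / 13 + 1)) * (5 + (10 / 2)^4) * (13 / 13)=95760 / 13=7366.15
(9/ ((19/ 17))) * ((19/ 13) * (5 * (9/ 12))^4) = 7745625/ 3328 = 2327.41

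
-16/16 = -1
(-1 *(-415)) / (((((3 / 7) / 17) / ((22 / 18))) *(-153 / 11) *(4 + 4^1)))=-351505 / 1944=-180.82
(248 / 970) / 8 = 31 / 970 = 0.03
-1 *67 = -67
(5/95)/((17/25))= 25/323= 0.08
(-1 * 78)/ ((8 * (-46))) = 39/ 184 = 0.21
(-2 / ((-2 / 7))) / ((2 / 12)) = 42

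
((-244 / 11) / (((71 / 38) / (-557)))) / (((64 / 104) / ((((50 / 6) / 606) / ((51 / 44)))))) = 419615950 / 3291489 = 127.49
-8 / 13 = -0.62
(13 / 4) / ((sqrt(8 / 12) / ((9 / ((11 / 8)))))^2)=208.86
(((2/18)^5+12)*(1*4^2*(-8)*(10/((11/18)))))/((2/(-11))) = 906993920/6561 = 138240.20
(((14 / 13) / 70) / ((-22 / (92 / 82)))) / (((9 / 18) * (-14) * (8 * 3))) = 23 / 4924920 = 0.00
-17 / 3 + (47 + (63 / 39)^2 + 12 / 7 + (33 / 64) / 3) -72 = -5944385 / 227136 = -26.17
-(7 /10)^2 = -0.49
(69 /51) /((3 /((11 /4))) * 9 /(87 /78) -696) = -7337 /3726672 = -0.00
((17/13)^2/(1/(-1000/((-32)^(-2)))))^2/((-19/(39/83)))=-262734348288000000/3464669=-75832452764.75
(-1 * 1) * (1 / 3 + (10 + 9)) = -58 / 3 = -19.33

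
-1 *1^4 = -1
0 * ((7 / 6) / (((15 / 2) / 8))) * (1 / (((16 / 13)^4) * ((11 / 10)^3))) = 0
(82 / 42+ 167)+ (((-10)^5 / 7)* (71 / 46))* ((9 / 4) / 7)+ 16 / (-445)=-10409170136 / 1504545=-6918.48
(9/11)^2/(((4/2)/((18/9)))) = 81/121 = 0.67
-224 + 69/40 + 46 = -7051/40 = -176.28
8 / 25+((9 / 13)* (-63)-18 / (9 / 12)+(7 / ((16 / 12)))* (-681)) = -4735309 / 1300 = -3642.55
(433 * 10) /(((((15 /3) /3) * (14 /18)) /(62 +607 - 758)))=-2080998 /7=-297285.43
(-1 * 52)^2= 2704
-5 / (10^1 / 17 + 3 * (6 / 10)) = -425 / 203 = -2.09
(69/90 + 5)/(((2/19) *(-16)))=-3287/960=-3.42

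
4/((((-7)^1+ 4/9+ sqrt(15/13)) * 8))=-6903/88076-81 * sqrt(195)/88076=-0.09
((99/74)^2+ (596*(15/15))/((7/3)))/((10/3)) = 77.17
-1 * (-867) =867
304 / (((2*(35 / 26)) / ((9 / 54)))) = 18.82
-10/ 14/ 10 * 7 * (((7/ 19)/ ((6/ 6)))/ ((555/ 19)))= -7/ 1110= -0.01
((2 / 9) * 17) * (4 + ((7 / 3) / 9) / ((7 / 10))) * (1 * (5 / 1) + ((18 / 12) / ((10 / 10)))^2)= 119.70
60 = 60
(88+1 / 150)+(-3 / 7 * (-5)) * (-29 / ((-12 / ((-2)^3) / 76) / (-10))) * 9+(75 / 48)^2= 38097276221 / 134400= 283461.88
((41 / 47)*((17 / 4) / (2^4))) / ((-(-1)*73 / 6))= 2091 / 109792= 0.02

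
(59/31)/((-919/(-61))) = 3599/28489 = 0.13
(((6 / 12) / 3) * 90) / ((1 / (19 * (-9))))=-2565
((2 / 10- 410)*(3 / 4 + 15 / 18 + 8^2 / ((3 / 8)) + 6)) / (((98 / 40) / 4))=-5843748 / 49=-119260.16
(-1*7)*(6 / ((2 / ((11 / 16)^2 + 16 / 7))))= -14829 / 256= -57.93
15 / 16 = 0.94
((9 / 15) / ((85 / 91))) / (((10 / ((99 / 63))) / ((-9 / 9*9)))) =-3861 / 4250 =-0.91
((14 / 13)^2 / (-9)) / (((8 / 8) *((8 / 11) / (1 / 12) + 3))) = -2156 / 196209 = -0.01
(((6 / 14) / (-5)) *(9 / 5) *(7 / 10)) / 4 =-27 / 1000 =-0.03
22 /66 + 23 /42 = 0.88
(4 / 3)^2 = 16 / 9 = 1.78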